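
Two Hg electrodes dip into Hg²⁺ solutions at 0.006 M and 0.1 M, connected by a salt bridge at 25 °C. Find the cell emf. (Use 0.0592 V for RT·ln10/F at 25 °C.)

0.036 V

Both half-cells are Hg²⁺/Hg, so E°_cell = 0. The concentrated side is the cathode; the cell reaction moves Hg²⁺ from high to low concentration with n = 2.
Q = [Hg²⁺]_dilute/[Hg²⁺]_conc = 0.006/0.1 = 0.0600.
E = 0 − (0.0592/2) log Q = −(0.0592/2)(-1.222) = 0.0362 V.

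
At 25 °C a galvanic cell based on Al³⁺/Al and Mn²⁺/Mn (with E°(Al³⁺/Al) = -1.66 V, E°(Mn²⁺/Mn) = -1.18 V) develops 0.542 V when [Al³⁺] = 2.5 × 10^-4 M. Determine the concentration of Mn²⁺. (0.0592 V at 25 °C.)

From the Nernst equation, log Q = n(E° − E)/0.0592 = 6(0.48 − 0.542)/0.0592 = -6.284, so Q = 5.2 × 10^-7.
With Q = [Al³⁺]^2/[Mn²⁺]^3 and the known concentrations, [Mn²⁺]^3 in the denominator gives [Mn²⁺] = 0.49 M.

0.49 M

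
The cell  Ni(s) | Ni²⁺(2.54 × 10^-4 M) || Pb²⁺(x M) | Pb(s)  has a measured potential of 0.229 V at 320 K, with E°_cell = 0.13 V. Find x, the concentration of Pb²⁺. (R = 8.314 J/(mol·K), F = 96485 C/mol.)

From the Nernst equation, ln Q = nF(E° − E)/RT = 2×96485×(0.13 − 0.229)/(8.314×320) = -7.181, so Q = 7.61 × 10^-4.
With Q = [Ni²⁺]/[Pb²⁺] and the known concentrations, [Pb²⁺] in the denominator gives [Pb²⁺] = 0.33 M.

0.33 M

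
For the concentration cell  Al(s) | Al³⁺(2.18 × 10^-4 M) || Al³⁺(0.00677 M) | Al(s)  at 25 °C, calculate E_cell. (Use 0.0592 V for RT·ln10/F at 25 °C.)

Both half-cells are Al³⁺/Al, so E°_cell = 0. The concentrated side is the cathode; the cell reaction moves Al³⁺ from high to low concentration with n = 3.
Q = [Al³⁺]_dilute/[Al³⁺]_conc = 2.18 × 10^-4/0.00677 = 0.0322.
E = 0 − (0.0592/3) log Q = −(0.0592/3)(-1.492) = 0.0294 V.

0.029 V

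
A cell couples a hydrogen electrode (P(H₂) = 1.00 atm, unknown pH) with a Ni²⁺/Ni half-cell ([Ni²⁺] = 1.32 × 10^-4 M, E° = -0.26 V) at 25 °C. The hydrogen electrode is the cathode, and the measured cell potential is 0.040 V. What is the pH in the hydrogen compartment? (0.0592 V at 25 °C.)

pH = 5.66

E°_cell = 0.26 V and n = 2.
log Q = n(E° − E)/0.0592 = 2×(0.26 − 0.040)/0.0592 = 7.432.
With Q = [Ni²⁺]·P(H₂) / [H⁺]^2, solving for [H⁺] gives log[H⁺] = -5.656, so pH = 5.66.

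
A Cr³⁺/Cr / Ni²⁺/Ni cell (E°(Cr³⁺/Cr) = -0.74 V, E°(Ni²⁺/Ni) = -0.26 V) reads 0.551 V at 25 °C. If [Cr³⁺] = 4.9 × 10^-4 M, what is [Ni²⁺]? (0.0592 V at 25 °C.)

1.6 M

From the Nernst equation, log Q = n(E° − E)/0.0592 = 6(0.48 − 0.551)/0.0592 = -7.196, so Q = 6.37 × 10^-8.
With Q = [Cr³⁺]^2/[Ni²⁺]^3 and the known concentrations, [Ni²⁺]^3 in the denominator gives [Ni²⁺] = 1.6 M.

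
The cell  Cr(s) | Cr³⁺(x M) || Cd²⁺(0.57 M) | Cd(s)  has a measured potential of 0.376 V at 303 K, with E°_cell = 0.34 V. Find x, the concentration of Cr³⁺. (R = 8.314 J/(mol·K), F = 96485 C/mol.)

From the Nernst equation, ln Q = nF(E° − E)/RT = 6×96485×(0.34 − 0.376)/(8.314×303) = -8.273, so Q = 2.55 × 10^-4.
With Q = [Cr³⁺]^2/[Cd²⁺]^3 and the known concentrations, [Cr³⁺]^2 in the numerator gives [Cr³⁺] = 0.0069 M.

0.0069 M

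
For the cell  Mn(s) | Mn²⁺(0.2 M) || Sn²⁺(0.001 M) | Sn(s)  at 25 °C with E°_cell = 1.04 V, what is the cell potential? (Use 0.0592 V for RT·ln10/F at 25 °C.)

Balancing electrons gives n = 2; the reaction quotient is Q = [Mn²⁺]/[Sn²⁺] = 200.
At 25 °C, E = E° − (0.0592/n) log Q = 1.04 − (0.0592/2)(2.301) = 1.040 − 0.068 = 0.972 V.

0.972 V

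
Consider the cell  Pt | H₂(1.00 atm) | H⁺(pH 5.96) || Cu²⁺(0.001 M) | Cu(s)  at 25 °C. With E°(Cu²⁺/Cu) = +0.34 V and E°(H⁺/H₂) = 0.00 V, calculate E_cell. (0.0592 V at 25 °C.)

0.60 V

The Cu²⁺/Cu couple is the cathode, so E°_cell = 0.34 V; n = 2.
[H⁺] = 10^(−5.96) = 1.1 × 10^-6 M, and Q = [H⁺]^2 / ([Cu²⁺]·P(H₂)) = 1.2 × 10^-9.
E = E° − (0.0592/2) log Q = 0.34 − (0.0592/2)(-8.920) = 0.604 V.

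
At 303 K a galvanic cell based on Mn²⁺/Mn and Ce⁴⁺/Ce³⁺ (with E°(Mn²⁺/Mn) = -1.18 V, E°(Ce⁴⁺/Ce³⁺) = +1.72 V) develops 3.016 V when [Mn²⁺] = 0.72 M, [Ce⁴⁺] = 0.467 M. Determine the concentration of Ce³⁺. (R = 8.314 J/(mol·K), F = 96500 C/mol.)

0.0065 M

From the Nernst equation, ln Q = nF(E° − E)/RT = 2×96500×(2.90 − 3.016)/(8.314×303) = -8.887, so Q = 1.38 × 10^-4.
With Q = [Mn²⁺]·[Ce³⁺]^2/[Ce⁴⁺]^2 and the known concentrations, [Ce³⁺]^2 in the numerator gives [Ce³⁺] = 0.0065 M.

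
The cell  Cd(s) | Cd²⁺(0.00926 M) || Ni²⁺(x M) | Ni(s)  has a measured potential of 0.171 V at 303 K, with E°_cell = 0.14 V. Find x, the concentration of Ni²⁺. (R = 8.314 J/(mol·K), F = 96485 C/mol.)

From the Nernst equation, ln Q = nF(E° − E)/RT = 2×96485×(0.14 − 0.171)/(8.314×303) = -2.375, so Q = 0.0930.
With Q = [Cd²⁺]/[Ni²⁺] and the known concentrations, [Ni²⁺] in the denominator gives [Ni²⁺] = 0.1 M.

0.1 M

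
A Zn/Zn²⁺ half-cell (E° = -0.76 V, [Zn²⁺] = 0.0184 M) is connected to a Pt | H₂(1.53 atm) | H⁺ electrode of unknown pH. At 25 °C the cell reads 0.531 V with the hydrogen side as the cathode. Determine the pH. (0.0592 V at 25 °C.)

E°_cell = 0.76 V and n = 2.
log Q = n(E° − E)/0.0592 = 2×(0.76 − 0.531)/0.0592 = 7.736.
With Q = [Zn²⁺]·P(H₂) / [H⁺]^2, solving for [H⁺] gives log[H⁺] = -4.643, so pH = 4.64.

pH = 4.64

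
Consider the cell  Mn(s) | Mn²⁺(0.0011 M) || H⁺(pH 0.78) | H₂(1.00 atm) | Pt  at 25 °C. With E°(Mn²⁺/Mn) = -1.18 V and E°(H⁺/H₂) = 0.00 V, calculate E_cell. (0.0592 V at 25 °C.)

The hydrogen couple is the cathode, so E°_cell = 1.18 V; n = 2.
[H⁺] = 10^(−0.78) = 0.17 M, and Q = [Mn²⁺]·P(H₂) / [H⁺]^2 = 0.0399.
E = E° − (0.0592/2) log Q = 1.18 − (0.0592/2)(-1.399) = 1.221 V.

1.22 V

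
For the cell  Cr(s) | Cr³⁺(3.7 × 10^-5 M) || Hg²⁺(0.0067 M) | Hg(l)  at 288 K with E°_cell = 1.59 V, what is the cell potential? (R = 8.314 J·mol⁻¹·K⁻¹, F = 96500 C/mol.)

Balancing electrons gives n = 6; the reaction quotient is Q = [Cr³⁺]^2/[Hg²⁺]^3 = 0.00455.
E = E° − (RT/nF) ln Q = 1.59 − (8.314×288)/(6×96500) × (-5.392) = 1.590 + 0.022 = 1.612 V.

1.61 V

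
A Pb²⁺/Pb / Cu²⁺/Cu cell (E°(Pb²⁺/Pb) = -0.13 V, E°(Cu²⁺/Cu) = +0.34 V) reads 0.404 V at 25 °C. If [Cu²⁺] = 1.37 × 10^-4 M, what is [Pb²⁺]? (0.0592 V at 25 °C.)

From the Nernst equation, log Q = n(E° − E)/0.0592 = 2(0.47 − 0.404)/0.0592 = 2.230, so Q = 170.
With Q = [Pb²⁺]/[Cu²⁺] and the known concentrations, [Pb²⁺] in the numerator gives [Pb²⁺] = 0.023 M.

0.023 M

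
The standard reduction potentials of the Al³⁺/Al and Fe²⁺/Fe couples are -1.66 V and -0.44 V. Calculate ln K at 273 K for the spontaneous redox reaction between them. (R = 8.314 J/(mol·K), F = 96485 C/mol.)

ln K = 311.2

E°_cell = -0.44 − (-1.66) = 1.22 V, with n = 6 electrons transferred.
At equilibrium E = 0, so the Nernst equation gives ln K = nFE°/RT = (6)(96485)(1.22)/((8.314)(273)) = 311.17.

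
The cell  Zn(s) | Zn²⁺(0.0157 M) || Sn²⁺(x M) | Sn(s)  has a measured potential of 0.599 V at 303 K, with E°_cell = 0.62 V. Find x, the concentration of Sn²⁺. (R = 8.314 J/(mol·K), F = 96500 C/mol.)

0.0031 M

From the Nernst equation, ln Q = nF(E° − E)/RT = 2×96500×(0.62 − 0.599)/(8.314×303) = 1.609, so Q = 5.00.
With Q = [Zn²⁺]/[Sn²⁺] and the known concentrations, [Sn²⁺] in the denominator gives [Sn²⁺] = 0.0031 M.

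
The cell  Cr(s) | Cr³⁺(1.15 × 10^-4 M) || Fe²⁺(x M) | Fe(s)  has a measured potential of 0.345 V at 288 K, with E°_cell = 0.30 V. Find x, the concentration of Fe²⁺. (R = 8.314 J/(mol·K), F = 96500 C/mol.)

0.089 M

From the Nernst equation, ln Q = nF(E° − E)/RT = 6×96500×(0.30 − 0.345)/(8.314×288) = -10.881, so Q = 1.88 × 10^-5.
With Q = [Cr³⁺]^2/[Fe²⁺]^3 and the known concentrations, [Fe²⁺]^3 in the denominator gives [Fe²⁺] = 0.089 M.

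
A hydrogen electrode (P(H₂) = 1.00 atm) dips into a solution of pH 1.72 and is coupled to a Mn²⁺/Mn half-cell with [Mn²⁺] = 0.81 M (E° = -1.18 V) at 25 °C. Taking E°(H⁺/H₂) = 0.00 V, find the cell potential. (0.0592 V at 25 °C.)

The hydrogen couple is the cathode, so E°_cell = 1.18 V; n = 2.
[H⁺] = 10^(−1.72) = 0.019 M, and Q = [Mn²⁺]·P(H₂) / [H⁺]^2 = 2230.
E = E° − (0.0592/2) log Q = 1.18 − (0.0592/2)(3.348) = 1.081 V.

1.08 V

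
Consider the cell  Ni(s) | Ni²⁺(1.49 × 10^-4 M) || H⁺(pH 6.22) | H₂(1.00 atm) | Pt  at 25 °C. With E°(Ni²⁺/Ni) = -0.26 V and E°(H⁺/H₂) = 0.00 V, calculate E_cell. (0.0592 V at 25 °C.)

The hydrogen couple is the cathode, so E°_cell = 0.26 V; n = 2.
[H⁺] = 10^(−6.22) = 6 × 10^-7 M, and Q = [Ni²⁺]·P(H₂) / [H⁺]^2 = 4.1 × 10^8.
E = E° − (0.0592/2) log Q = 0.26 − (0.0592/2)(8.613) = 0.005 V.

0.005 V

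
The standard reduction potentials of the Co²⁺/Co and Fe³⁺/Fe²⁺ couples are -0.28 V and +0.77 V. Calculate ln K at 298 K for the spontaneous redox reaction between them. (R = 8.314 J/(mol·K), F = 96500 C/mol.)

ln K = 81.8

E°_cell = +0.77 − (-0.28) = 1.05 V, with n = 2 electrons transferred.
At equilibrium E = 0, so the Nernst equation gives ln K = nFE°/RT = (2)(96500)(1.05)/((8.314)(298)) = 81.79.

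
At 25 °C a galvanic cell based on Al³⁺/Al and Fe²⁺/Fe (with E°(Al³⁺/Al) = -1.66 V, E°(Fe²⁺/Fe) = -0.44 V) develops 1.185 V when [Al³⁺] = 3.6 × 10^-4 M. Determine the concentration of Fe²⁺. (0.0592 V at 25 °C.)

3.3 × 10^-4 M

From the Nernst equation, log Q = n(E° − E)/0.0592 = 6(1.22 − 1.185)/0.0592 = 3.547, so Q = 3530.
With Q = [Al³⁺]^2/[Fe²⁺]^3 and the known concentrations, [Fe²⁺]^3 in the denominator gives [Fe²⁺] = 3.3 × 10^-4 M.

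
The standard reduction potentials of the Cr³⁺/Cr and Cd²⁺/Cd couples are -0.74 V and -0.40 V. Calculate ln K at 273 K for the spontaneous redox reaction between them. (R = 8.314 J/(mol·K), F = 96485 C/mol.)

ln K = 86.7

E°_cell = -0.40 − (-0.74) = 0.34 V, with n = 6 electrons transferred.
At equilibrium E = 0, so the Nernst equation gives ln K = nFE°/RT = (6)(96485)(0.34)/((8.314)(273)) = 86.72.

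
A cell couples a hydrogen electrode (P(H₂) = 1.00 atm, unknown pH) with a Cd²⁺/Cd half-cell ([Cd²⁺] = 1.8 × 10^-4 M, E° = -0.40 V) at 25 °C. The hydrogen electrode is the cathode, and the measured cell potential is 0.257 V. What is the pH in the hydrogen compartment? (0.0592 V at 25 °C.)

pH = 4.29

E°_cell = 0.40 V and n = 2.
log Q = n(E° − E)/0.0592 = 2×(0.40 − 0.257)/0.0592 = 4.831.
With Q = [Cd²⁺]·P(H₂) / [H⁺]^2, solving for [H⁺] gives log[H⁺] = -4.288, so pH = 4.29.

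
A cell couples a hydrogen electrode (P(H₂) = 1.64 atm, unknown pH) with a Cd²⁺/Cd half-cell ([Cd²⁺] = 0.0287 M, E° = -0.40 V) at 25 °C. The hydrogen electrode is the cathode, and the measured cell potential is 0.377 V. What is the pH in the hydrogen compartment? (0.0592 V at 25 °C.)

E°_cell = 0.40 V and n = 2.
log Q = n(E° − E)/0.0592 = 2×(0.40 − 0.377)/0.0592 = 0.777.
With Q = [Cd²⁺]·P(H₂) / [H⁺]^2, solving for [H⁺] gives log[H⁺] = -1.052, so pH = 1.05.

pH = 1.05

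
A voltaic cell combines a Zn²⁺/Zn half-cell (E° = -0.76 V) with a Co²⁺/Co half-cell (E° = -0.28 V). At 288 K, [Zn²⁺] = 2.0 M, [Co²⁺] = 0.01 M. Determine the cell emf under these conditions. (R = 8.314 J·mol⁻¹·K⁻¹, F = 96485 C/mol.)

The Co²⁺/Co couple has the higher reduction potential and acts as the cathode, so E°_cell = -0.28 − (-0.76) = 0.48 V.
Balancing electrons gives n = 2; the reaction quotient is Q = [Zn²⁺]/[Co²⁺] = 200.
E = E° − (RT/nF) ln Q = 0.48 − (8.314×288)/(2×96485) × (5.298) = 0.480 − 0.066 = 0.414 V.

0.414 V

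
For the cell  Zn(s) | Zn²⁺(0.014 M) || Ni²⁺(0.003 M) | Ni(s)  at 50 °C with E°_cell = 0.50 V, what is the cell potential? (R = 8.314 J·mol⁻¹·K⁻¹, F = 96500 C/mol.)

Balancing electrons gives n = 2; the reaction quotient is Q = [Zn²⁺]/[Ni²⁺] = 4.67.
E = E° − (RT/nF) ln Q = 0.50 − (8.314×323)/(2×96500) × (1.540) = 0.500 − 0.021 = 0.479 V.

0.479 V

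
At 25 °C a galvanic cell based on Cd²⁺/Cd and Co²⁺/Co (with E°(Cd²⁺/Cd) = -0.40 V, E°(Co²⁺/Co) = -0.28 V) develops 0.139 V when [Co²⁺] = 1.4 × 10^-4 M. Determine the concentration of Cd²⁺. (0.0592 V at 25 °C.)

From the Nernst equation, log Q = n(E° − E)/0.0592 = 2(0.12 − 0.139)/0.0592 = -0.642, so Q = 0.228.
With Q = [Cd²⁺]/[Co²⁺] and the known concentrations, [Cd²⁺] in the numerator gives [Cd²⁺] = 3.2 × 10^-5 M.

3.2 × 10^-5 M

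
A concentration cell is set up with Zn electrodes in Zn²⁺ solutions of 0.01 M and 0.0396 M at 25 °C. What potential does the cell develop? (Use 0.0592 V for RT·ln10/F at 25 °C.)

Both half-cells are Zn²⁺/Zn, so E°_cell = 0. The concentrated side is the cathode; the cell reaction moves Zn²⁺ from high to low concentration with n = 2.
Q = [Zn²⁺]_dilute/[Zn²⁺]_conc = 0.01/0.0396 = 0.253.
E = 0 − (0.0592/2) log Q = −(0.0592/2)(-0.598) = 0.0177 V.

0.018 V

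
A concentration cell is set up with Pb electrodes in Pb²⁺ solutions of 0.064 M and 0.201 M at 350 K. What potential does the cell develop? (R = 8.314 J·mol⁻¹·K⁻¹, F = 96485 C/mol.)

0.017 V

Both half-cells are Pb²⁺/Pb, so E°_cell = 0. The concentrated side is the cathode; the cell reaction moves Pb²⁺ from high to low concentration with n = 2.
Q = [Pb²⁺]_dilute/[Pb²⁺]_conc = 0.064/0.201 = 0.318.
E = 0 − (RT/nF) ln Q = −((8.314×350)/(2×96485))(-1.144) = 0.0173 V.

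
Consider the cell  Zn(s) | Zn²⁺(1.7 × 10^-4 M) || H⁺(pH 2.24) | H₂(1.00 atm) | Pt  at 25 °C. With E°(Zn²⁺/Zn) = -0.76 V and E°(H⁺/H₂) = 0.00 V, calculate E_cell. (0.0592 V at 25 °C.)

The hydrogen couple is the cathode, so E°_cell = 0.76 V; n = 2.
[H⁺] = 10^(−2.24) = 0.0058 M, and Q = [Zn²⁺]·P(H₂) / [H⁺]^2 = 5.13.
E = E° − (0.0592/2) log Q = 0.76 − (0.0592/2)(0.710) = 0.739 V.

0.74 V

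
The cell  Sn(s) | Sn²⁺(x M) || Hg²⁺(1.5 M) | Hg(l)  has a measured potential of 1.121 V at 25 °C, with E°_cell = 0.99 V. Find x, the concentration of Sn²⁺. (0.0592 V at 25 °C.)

From the Nernst equation, log Q = n(E° − E)/0.0592 = 2(0.99 − 1.121)/0.0592 = -4.426, so Q = 3.75 × 10^-5.
With Q = [Sn²⁺]/[Hg²⁺] and the known concentrations, [Sn²⁺] in the numerator gives [Sn²⁺] = 5.6 × 10^-5 M.

5.6 × 10^-5 M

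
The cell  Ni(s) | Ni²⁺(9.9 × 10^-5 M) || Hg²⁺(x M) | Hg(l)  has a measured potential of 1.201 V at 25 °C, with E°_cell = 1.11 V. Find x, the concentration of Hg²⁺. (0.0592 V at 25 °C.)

From the Nernst equation, log Q = n(E° − E)/0.0592 = 2(1.11 − 1.201)/0.0592 = -3.074, so Q = 8.43 × 10^-4.
With Q = [Ni²⁺]/[Hg²⁺] and the known concentrations, [Hg²⁺] in the denominator gives [Hg²⁺] = 0.12 M.

0.12 M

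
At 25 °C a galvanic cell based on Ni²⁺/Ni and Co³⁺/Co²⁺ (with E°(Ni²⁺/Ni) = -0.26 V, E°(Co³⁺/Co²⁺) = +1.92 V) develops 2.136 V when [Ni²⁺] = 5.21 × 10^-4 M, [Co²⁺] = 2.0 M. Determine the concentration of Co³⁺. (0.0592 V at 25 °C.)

From the Nernst equation, log Q = n(E° − E)/0.0592 = 2(2.18 − 2.136)/0.0592 = 1.486, so Q = 30.7.
With Q = [Ni²⁺]·[Co²⁺]^2/[Co³⁺]^2 and the known concentrations, [Co³⁺]^2 in the denominator gives [Co³⁺] = 0.0082 M.

0.0082 M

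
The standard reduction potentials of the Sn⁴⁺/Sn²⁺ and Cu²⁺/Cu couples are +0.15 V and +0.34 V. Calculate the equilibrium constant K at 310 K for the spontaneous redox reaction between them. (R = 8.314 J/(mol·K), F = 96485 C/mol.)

1.5 × 10^6

E°_cell = +0.34 − (+0.15) = 0.19 V, with n = 2 electrons transferred.
At equilibrium E = 0, so the Nernst equation gives ln K = nFE°/RT = (2)(96485)(0.19)/((8.314)(310)) = 14.23.
K = e^14.23 = 1.5 × 10^6.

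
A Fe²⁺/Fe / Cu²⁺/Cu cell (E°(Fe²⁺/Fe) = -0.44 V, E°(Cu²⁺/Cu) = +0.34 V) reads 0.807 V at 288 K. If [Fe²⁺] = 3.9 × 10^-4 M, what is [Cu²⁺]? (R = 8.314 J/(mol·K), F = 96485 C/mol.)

0.0034 M

From the Nernst equation, ln Q = nF(E° − E)/RT = 2×96485×(0.78 − 0.807)/(8.314×288) = -2.176, so Q = 0.113.
With Q = [Fe²⁺]/[Cu²⁺] and the known concentrations, [Cu²⁺] in the denominator gives [Cu²⁺] = 0.0034 M.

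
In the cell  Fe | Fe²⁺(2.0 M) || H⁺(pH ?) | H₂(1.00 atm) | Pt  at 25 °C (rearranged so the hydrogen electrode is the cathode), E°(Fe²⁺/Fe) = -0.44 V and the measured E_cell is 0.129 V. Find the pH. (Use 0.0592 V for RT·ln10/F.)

E°_cell = 0.44 V and n = 2.
log Q = n(E° − E)/0.0592 = 2×(0.44 − 0.129)/0.0592 = 10.507.
With Q = [Fe²⁺]·P(H₂) / [H⁺]^2, solving for [H⁺] gives log[H⁺] = -5.103, so pH = 5.10.

pH = 5.10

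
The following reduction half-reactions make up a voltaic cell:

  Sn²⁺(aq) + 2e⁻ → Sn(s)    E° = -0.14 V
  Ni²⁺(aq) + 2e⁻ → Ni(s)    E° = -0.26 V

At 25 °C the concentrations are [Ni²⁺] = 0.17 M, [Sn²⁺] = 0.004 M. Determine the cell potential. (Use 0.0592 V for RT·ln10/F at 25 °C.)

0.072 V

The Sn²⁺/Sn couple has the higher reduction potential and acts as the cathode, so E°_cell = -0.14 − (-0.26) = 0.12 V.
Balancing electrons gives n = 2; the reaction quotient is Q = [Ni²⁺]/[Sn²⁺] = 42.5.
At 25 °C, E = E° − (0.0592/n) log Q = 0.12 − (0.0592/2)(1.628) = 0.120 − 0.048 = 0.072 V.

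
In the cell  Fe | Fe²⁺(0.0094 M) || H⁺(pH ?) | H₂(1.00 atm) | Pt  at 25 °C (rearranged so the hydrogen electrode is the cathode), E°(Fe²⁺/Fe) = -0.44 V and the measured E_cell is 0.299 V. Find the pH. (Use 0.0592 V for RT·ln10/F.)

E°_cell = 0.44 V and n = 2.
log Q = n(E° − E)/0.0592 = 2×(0.44 − 0.299)/0.0592 = 4.764.
With Q = [Fe²⁺]·P(H₂) / [H⁺]^2, solving for [H⁺] gives log[H⁺] = -3.395, so pH = 3.40.

pH = 3.40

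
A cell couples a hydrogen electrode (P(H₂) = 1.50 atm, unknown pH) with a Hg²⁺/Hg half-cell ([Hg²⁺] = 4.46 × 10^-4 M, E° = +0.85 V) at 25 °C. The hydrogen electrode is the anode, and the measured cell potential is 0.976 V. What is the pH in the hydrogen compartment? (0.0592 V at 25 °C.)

pH = 3.72

E°_cell = 0.85 V and n = 2.
log Q = n(E° − E)/0.0592 = 2×(0.85 − 0.976)/0.0592 = -4.257.
With Q = [H⁺]^2 / ([Hg²⁺]·P(H₂)), solving for [H⁺] gives log[H⁺] = -3.716, so pH = 3.72.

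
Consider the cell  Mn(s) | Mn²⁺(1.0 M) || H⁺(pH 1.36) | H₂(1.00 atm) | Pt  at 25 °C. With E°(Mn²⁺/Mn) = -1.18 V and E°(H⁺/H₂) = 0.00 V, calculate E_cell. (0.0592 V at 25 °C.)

The hydrogen couple is the cathode, so E°_cell = 1.18 V; n = 2.
[H⁺] = 10^(−1.36) = 0.044 M, and Q = [Mn²⁺]·P(H₂) / [H⁺]^2 = 525.
E = E° − (0.0592/2) log Q = 1.18 − (0.0592/2)(2.720) = 1.099 V.

1.10 V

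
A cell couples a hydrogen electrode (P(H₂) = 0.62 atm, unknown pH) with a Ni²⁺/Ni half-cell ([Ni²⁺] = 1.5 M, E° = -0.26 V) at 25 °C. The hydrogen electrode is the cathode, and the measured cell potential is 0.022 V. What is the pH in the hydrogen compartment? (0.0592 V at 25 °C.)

pH = 4.04

E°_cell = 0.26 V and n = 2.
log Q = n(E° − E)/0.0592 = 2×(0.26 − 0.022)/0.0592 = 8.041.
With Q = [Ni²⁺]·P(H₂) / [H⁺]^2, solving for [H⁺] gives log[H⁺] = -4.036, so pH = 4.04.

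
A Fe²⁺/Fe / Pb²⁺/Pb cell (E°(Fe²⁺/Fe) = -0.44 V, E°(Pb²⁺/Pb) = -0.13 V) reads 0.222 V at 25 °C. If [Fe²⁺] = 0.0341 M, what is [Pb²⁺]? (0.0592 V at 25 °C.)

From the Nernst equation, log Q = n(E° − E)/0.0592 = 2(0.31 − 0.222)/0.0592 = 2.973, so Q = 940.
With Q = [Fe²⁺]/[Pb²⁺] and the known concentrations, [Pb²⁺] in the denominator gives [Pb²⁺] = 3.6 × 10^-5 M.

3.6 × 10^-5 M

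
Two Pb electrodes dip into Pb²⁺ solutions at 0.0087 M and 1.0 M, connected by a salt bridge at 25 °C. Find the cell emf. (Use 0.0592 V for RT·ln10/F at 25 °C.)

Both half-cells are Pb²⁺/Pb, so E°_cell = 0. The concentrated side is the cathode; the cell reaction moves Pb²⁺ from high to low concentration with n = 2.
Q = [Pb²⁺]_dilute/[Pb²⁺]_conc = 0.0087/1.0 = 0.00870.
E = 0 − (0.0592/2) log Q = −(0.0592/2)(-2.060) = 0.0610 V.

0.061 V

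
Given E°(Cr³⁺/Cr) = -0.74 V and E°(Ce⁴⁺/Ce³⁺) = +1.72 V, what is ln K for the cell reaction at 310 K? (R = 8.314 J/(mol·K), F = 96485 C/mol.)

E°_cell = +1.72 − (-0.74) = 2.46 V, with n = 3 electrons transferred.
At equilibrium E = 0, so the Nernst equation gives ln K = nFE°/RT = (3)(96485)(2.46)/((8.314)(310)) = 276.28.

ln K = 276.3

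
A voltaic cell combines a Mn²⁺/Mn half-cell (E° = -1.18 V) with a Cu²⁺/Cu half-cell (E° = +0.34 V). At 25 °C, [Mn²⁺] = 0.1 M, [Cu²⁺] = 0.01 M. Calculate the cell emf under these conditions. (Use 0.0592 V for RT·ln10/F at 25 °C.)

The Cu²⁺/Cu couple has the higher reduction potential and acts as the cathode, so E°_cell = +0.34 − (-1.18) = 1.52 V.
Balancing electrons gives n = 2; the reaction quotient is Q = [Mn²⁺]/[Cu²⁺] = 10.0.
At 25 °C, E = E° − (0.0592/n) log Q = 1.52 − (0.0592/2)(1.000) = 1.520 − 0.030 = 1.490 V.

1.49 V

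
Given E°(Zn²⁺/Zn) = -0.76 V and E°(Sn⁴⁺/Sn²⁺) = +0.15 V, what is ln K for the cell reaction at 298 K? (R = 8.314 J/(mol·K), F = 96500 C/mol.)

E°_cell = +0.15 − (-0.76) = 0.91 V, with n = 2 electrons transferred.
At equilibrium E = 0, so the Nernst equation gives ln K = nFE°/RT = (2)(96500)(0.91)/((8.314)(298)) = 70.89.

ln K = 70.9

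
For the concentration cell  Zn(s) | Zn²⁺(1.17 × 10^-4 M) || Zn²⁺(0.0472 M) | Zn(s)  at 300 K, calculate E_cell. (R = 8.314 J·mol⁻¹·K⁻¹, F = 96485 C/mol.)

0.078 V

Both half-cells are Zn²⁺/Zn, so E°_cell = 0. The concentrated side is the cathode; the cell reaction moves Zn²⁺ from high to low concentration with n = 2.
Q = [Zn²⁺]_dilute/[Zn²⁺]_conc = 1.17 × 10^-4/0.0472 = 0.00248.
E = 0 − (RT/nF) ln Q = −((8.314×300)/(2×96485))(-6.000) = 0.0776 V.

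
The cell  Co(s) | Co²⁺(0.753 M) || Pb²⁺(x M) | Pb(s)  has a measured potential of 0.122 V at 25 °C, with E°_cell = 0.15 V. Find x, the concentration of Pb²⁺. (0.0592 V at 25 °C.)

From the Nernst equation, log Q = n(E° − E)/0.0592 = 2(0.15 − 0.122)/0.0592 = 0.946, so Q = 8.83.
With Q = [Co²⁺]/[Pb²⁺] and the known concentrations, [Pb²⁺] in the denominator gives [Pb²⁺] = 0.085 M.

0.085 M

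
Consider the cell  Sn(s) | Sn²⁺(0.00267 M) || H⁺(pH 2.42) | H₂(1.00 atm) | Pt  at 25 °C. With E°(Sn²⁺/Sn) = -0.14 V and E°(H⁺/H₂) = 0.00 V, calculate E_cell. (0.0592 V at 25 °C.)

0.073 V

The hydrogen couple is the cathode, so E°_cell = 0.14 V; n = 2.
[H⁺] = 10^(−2.42) = 0.0038 M, and Q = [Sn²⁺]·P(H₂) / [H⁺]^2 = 185.
E = E° − (0.0592/2) log Q = 0.14 − (0.0592/2)(2.267) = 0.073 V.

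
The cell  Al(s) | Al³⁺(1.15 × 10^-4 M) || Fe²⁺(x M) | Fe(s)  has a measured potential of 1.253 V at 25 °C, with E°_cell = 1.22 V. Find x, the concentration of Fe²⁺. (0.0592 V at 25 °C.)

From the Nernst equation, log Q = n(E° − E)/0.0592 = 6(1.22 − 1.253)/0.0592 = -3.345, so Q = 4.52 × 10^-4.
With Q = [Al³⁺]^2/[Fe²⁺]^3 and the known concentrations, [Fe²⁺]^3 in the denominator gives [Fe²⁺] = 0.031 M.

0.031 M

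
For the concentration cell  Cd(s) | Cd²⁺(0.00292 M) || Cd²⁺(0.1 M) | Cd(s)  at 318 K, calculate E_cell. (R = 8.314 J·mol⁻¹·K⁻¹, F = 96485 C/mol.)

0.048 V

Both half-cells are Cd²⁺/Cd, so E°_cell = 0. The concentrated side is the cathode; the cell reaction moves Cd²⁺ from high to low concentration with n = 2.
Q = [Cd²⁺]_dilute/[Cd²⁺]_conc = 0.00292/0.1 = 0.0292.
E = 0 − (RT/nF) ln Q = −((8.314×318)/(2×96485))(-3.534) = 0.0484 V.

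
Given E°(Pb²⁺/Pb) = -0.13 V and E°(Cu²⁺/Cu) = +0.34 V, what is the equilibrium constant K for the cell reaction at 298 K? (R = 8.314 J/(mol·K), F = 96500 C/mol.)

8 × 10^15

E°_cell = +0.34 − (-0.13) = 0.47 V, with n = 2 electrons transferred.
At equilibrium E = 0, so the Nernst equation gives ln K = nFE°/RT = (2)(96500)(0.47)/((8.314)(298)) = 36.61.
K = e^36.61 = 8 × 10^15.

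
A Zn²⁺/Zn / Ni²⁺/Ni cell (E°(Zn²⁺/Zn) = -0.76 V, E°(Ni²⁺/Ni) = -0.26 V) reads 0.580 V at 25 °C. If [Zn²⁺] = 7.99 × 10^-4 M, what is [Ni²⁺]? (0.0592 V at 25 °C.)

0.4 M

From the Nernst equation, log Q = n(E° − E)/0.0592 = 2(0.50 − 0.580)/0.0592 = -2.703, so Q = 0.00198.
With Q = [Zn²⁺]/[Ni²⁺] and the known concentrations, [Ni²⁺] in the denominator gives [Ni²⁺] = 0.4 M.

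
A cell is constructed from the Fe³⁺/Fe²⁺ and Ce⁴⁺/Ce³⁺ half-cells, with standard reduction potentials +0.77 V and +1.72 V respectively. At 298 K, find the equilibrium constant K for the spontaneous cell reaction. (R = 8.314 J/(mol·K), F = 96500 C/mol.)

E°_cell = +1.72 − (+0.77) = 0.95 V, with n = 1 electron transferred.
At equilibrium E = 0, so the Nernst equation gives ln K = nFE°/RT = (1)(96500)(0.95)/((8.314)(298)) = 37.00.
K = e^37.00 = 1.2 × 10^16.

1.2 × 10^16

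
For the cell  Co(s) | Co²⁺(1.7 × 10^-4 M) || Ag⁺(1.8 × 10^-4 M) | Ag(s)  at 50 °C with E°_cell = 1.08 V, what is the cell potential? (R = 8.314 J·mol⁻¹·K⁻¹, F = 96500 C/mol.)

Balancing electrons gives n = 2; the reaction quotient is Q = [Co²⁺]/[Ag⁺]^2 = 5250.
E = E° − (RT/nF) ln Q = 1.08 − (8.314×323)/(2×96500) × (8.565) = 1.080 − 0.119 = 0.961 V.

0.961 V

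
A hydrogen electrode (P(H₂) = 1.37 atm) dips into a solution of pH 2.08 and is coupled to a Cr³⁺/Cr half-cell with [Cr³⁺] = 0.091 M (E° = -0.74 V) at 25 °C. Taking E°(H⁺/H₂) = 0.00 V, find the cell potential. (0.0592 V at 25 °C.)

The hydrogen couple is the cathode, so E°_cell = 0.74 V; n = 6.
[H⁺] = 10^(−2.08) = 0.0083 M, and Q = [Cr³⁺]^2·P(H₂)^3 / [H⁺]^6 = 6.43 × 10^10.
E = E° − (0.0592/6) log Q = 0.74 − (0.0592/6)(10.808) = 0.633 V.

0.63 V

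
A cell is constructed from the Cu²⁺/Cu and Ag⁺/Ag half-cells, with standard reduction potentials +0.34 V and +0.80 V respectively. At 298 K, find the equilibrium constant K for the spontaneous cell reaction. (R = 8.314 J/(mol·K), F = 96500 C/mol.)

3.6 × 10^15

E°_cell = +0.80 − (+0.34) = 0.46 V, with n = 2 electrons transferred.
At equilibrium E = 0, so the Nernst equation gives ln K = nFE°/RT = (2)(96500)(0.46)/((8.314)(298)) = 35.83.
K = e^35.83 = 3.6 × 10^15.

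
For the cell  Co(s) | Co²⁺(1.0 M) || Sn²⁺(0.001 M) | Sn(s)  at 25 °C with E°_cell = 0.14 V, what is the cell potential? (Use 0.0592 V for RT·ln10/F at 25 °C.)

0.051 V

Balancing electrons gives n = 2; the reaction quotient is Q = [Co²⁺]/[Sn²⁺] = 1000.
At 25 °C, E = E° − (0.0592/n) log Q = 0.14 − (0.0592/2)(3.000) = 0.140 − 0.089 = 0.051 V.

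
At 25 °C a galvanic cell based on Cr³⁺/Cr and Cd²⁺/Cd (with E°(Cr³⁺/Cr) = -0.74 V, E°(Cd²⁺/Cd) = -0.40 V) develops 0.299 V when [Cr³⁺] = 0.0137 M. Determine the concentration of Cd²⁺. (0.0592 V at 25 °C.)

0.0024 M

From the Nernst equation, log Q = n(E° − E)/0.0592 = 6(0.34 − 0.299)/0.0592 = 4.155, so Q = 1.43 × 10^4.
With Q = [Cr³⁺]^2/[Cd²⁺]^3 and the known concentrations, [Cd²⁺]^3 in the denominator gives [Cd²⁺] = 0.0024 M.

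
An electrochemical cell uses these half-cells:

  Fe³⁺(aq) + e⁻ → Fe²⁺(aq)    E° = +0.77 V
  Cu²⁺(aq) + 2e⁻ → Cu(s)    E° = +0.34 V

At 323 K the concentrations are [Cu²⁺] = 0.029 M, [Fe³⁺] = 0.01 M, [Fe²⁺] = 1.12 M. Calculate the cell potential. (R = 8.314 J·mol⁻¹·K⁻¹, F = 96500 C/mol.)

0.348 V

The Fe³⁺/Fe²⁺ couple has the higher reduction potential and acts as the cathode, so E°_cell = +0.77 − (+0.34) = 0.43 V.
Balancing electrons gives n = 2; the reaction quotient is Q = [Cu²⁺]·[Fe²⁺]^2/[Fe³⁺]^2 = 364.
E = E° − (RT/nF) ln Q = 0.43 − (8.314×323)/(2×96500) × (5.897) = 0.430 − 0.082 = 0.348 V.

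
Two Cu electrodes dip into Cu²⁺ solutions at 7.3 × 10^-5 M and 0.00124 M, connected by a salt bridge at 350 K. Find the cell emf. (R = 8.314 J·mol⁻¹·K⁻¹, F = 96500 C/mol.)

0.043 V

Both half-cells are Cu²⁺/Cu, so E°_cell = 0. The concentrated side is the cathode; the cell reaction moves Cu²⁺ from high to low concentration with n = 2.
Q = [Cu²⁺]_dilute/[Cu²⁺]_conc = 7.3 × 10^-5/0.00124 = 0.0589.
E = 0 − (RT/nF) ln Q = −((8.314×350)/(2×96500))(-2.832) = 0.0427 V.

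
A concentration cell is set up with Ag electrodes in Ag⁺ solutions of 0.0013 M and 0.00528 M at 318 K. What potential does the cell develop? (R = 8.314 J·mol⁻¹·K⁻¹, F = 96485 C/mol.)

0.038 V

Both half-cells are Ag⁺/Ag, so E°_cell = 0. The concentrated side is the cathode; the cell reaction moves Ag⁺ from high to low concentration with n = 1.
Q = [Ag⁺]_dilute/[Ag⁺]_conc = 0.0013/0.00528 = 0.246.
E = 0 − (RT/nF) ln Q = −((8.314×318)/(1×96485))(-1.402) = 0.0384 V.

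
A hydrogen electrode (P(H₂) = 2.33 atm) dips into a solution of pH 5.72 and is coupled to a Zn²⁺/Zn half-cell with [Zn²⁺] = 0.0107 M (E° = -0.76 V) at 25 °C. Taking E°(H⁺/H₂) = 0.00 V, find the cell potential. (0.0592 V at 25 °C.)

0.47 V

The hydrogen couple is the cathode, so E°_cell = 0.76 V; n = 2.
[H⁺] = 10^(−5.72) = 1.9 × 10^-6 M, and Q = [Zn²⁺]·P(H₂) / [H⁺]^2 = 6.87 × 10^9.
E = E° − (0.0592/2) log Q = 0.76 − (0.0592/2)(9.837) = 0.469 V.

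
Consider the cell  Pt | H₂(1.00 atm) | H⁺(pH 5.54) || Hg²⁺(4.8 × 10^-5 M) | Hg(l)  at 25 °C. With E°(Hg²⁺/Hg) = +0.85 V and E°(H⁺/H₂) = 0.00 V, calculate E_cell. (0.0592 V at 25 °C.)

1.05 V

The Hg²⁺/Hg couple is the cathode, so E°_cell = 0.85 V; n = 2.
[H⁺] = 10^(−5.54) = 2.9 × 10^-6 M, and Q = [H⁺]^2 / ([Hg²⁺]·P(H₂)) = 1.73 × 10^-7.
E = E° − (0.0592/2) log Q = 0.85 − (0.0592/2)(-6.761) = 1.050 V.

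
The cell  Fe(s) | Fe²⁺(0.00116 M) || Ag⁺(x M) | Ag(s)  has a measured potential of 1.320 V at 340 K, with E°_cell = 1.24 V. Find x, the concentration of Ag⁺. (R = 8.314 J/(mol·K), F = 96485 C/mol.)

0.52 M

From the Nernst equation, ln Q = nF(E° − E)/RT = 2×96485×(1.24 − 1.320)/(8.314×340) = -5.461, so Q = 0.00425.
With Q = [Fe²⁺]/[Ag⁺]^2 and the known concentrations, [Ag⁺]^2 in the denominator gives [Ag⁺] = 0.52 M.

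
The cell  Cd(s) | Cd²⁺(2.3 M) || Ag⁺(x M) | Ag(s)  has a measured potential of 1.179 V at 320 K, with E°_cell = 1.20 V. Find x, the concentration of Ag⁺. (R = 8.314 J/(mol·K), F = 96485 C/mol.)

From the Nernst equation, ln Q = nF(E° − E)/RT = 2×96485×(1.20 − 1.179)/(8.314×320) = 1.523, so Q = 4.59.
With Q = [Cd²⁺]/[Ag⁺]^2 and the known concentrations, [Ag⁺]^2 in the denominator gives [Ag⁺] = 0.71 M.

0.71 M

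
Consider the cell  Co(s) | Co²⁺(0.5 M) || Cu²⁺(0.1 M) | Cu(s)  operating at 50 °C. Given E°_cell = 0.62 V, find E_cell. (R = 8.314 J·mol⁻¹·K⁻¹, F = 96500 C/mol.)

Balancing electrons gives n = 2; the reaction quotient is Q = [Co²⁺]/[Cu²⁺] = 5.00.
E = E° − (RT/nF) ln Q = 0.62 − (8.314×323)/(2×96500) × (1.609) = 0.620 − 0.022 = 0.598 V.

0.598 V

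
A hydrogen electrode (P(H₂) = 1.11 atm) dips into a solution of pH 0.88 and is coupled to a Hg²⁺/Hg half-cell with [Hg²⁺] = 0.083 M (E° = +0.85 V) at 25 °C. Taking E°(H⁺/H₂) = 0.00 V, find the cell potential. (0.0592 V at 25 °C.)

The Hg²⁺/Hg couple is the cathode, so E°_cell = 0.85 V; n = 2.
[H⁺] = 10^(−0.88) = 0.13 M, and Q = [H⁺]^2 / ([Hg²⁺]·P(H₂)) = 0.189.
E = E° − (0.0592/2) log Q = 0.85 − (0.0592/2)(-0.724) = 0.871 V.

0.87 V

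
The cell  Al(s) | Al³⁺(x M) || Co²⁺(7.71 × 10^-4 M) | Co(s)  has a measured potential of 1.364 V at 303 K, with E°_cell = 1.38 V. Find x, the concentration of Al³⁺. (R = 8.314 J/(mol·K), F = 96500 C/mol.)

From the Nernst equation, ln Q = nF(E° − E)/RT = 6×96500×(1.38 − 1.364)/(8.314×303) = 3.677, so Q = 39.5.
With Q = [Al³⁺]^2/[Co²⁺]^3 and the known concentrations, [Al³⁺]^2 in the numerator gives [Al³⁺] = 1.3 × 10^-4 M.

1.3 × 10^-4 M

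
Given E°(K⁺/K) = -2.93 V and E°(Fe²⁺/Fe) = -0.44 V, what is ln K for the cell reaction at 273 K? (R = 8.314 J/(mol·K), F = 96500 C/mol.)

E°_cell = -0.44 − (-2.93) = 2.49 V, with n = 2 electrons transferred.
At equilibrium E = 0, so the Nernst equation gives ln K = nFE°/RT = (2)(96500)(2.49)/((8.314)(273)) = 211.73.

ln K = 211.7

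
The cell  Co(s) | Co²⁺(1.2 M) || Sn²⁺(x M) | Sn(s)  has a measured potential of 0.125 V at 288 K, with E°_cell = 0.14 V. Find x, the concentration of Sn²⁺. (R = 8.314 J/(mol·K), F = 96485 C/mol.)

From the Nernst equation, ln Q = nF(E° − E)/RT = 2×96485×(0.14 − 0.125)/(8.314×288) = 1.209, so Q = 3.35.
With Q = [Co²⁺]/[Sn²⁺] and the known concentrations, [Sn²⁺] in the denominator gives [Sn²⁺] = 0.36 M.

0.36 M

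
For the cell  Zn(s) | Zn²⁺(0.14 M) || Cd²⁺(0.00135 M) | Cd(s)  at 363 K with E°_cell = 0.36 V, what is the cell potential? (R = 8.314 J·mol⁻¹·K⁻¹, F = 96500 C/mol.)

0.287 V

Balancing electrons gives n = 2; the reaction quotient is Q = [Zn²⁺]/[Cd²⁺] = 104.
E = E° − (RT/nF) ln Q = 0.36 − (8.314×363)/(2×96500) × (4.642) = 0.360 − 0.073 = 0.287 V.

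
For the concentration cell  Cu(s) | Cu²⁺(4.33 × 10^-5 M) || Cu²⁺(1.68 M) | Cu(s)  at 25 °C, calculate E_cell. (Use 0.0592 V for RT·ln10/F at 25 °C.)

Both half-cells are Cu²⁺/Cu, so E°_cell = 0. The concentrated side is the cathode; the cell reaction moves Cu²⁺ from high to low concentration with n = 2.
Q = [Cu²⁺]_dilute/[Cu²⁺]_conc = 4.33 × 10^-5/1.68 = 2.58 × 10^-5.
E = 0 − (0.0592/2) log Q = −(0.0592/2)(-4.589) = 0.1358 V.

0.14 V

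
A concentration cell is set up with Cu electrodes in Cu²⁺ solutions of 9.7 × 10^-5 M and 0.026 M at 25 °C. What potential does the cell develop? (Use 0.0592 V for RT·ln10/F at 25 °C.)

0.072 V

Both half-cells are Cu²⁺/Cu, so E°_cell = 0. The concentrated side is the cathode; the cell reaction moves Cu²⁺ from high to low concentration with n = 2.
Q = [Cu²⁺]_dilute/[Cu²⁺]_conc = 9.7 × 10^-5/0.026 = 0.00373.
E = 0 − (0.0592/2) log Q = −(0.0592/2)(-2.428) = 0.0719 V.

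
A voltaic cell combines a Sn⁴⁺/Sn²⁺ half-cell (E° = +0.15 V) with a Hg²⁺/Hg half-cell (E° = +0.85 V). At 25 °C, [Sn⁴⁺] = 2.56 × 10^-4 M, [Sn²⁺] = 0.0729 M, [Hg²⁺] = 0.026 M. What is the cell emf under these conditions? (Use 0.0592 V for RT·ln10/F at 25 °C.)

The Hg²⁺/Hg couple has the higher reduction potential and acts as the cathode, so E°_cell = +0.85 − (+0.15) = 0.70 V.
Balancing electrons gives n = 2; the reaction quotient is Q = [Sn⁴⁺]/([Sn²⁺]·[Hg²⁺]) = 0.135.
At 25 °C, E = E° − (0.0592/n) log Q = 0.70 − (0.0592/2)(-0.869) = 0.700 + 0.026 = 0.726 V.

0.726 V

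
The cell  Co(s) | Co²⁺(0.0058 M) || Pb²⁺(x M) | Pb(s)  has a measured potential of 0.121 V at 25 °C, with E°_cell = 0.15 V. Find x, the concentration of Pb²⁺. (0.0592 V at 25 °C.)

6.1 × 10^-4 M

From the Nernst equation, log Q = n(E° − E)/0.0592 = 2(0.15 − 0.121)/0.0592 = 0.980, so Q = 9.54.
With Q = [Co²⁺]/[Pb²⁺] and the known concentrations, [Pb²⁺] in the denominator gives [Pb²⁺] = 6.1 × 10^-4 M.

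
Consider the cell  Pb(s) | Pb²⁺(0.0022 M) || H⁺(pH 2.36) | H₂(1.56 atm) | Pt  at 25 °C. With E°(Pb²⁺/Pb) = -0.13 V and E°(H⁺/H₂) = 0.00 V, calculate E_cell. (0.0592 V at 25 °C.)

The hydrogen couple is the cathode, so E°_cell = 0.13 V; n = 2.
[H⁺] = 10^(−2.36) = 0.0044 M, and Q = [Pb²⁺]·P(H₂) / [H⁺]^2 = 180.
E = E° − (0.0592/2) log Q = 0.13 − (0.0592/2)(2.256) = 0.063 V.

0.063 V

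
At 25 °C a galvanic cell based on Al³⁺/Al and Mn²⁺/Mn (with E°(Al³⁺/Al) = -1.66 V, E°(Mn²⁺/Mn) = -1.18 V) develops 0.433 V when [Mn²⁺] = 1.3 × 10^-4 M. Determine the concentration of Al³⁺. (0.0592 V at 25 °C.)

3.6 × 10^-4 M

From the Nernst equation, log Q = n(E° − E)/0.0592 = 6(0.48 − 0.433)/0.0592 = 4.764, so Q = 5.8 × 10^4.
With Q = [Al³⁺]^2/[Mn²⁺]^3 and the known concentrations, [Al³⁺]^2 in the numerator gives [Al³⁺] = 3.6 × 10^-4 M.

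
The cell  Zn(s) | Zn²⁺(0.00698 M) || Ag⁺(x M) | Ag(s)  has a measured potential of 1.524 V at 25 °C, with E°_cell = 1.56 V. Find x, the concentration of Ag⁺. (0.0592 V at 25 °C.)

0.021 M

From the Nernst equation, log Q = n(E° − E)/0.0592 = 2(1.56 − 1.524)/0.0592 = 1.216, so Q = 16.5.
With Q = [Zn²⁺]/[Ag⁺]^2 and the known concentrations, [Ag⁺]^2 in the denominator gives [Ag⁺] = 0.021 M.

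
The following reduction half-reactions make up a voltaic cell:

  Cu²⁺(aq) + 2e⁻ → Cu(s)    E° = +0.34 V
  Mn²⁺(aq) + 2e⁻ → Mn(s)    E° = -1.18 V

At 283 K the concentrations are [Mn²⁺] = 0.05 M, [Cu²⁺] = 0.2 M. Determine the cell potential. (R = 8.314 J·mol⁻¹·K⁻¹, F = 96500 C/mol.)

1.54 V

The Cu²⁺/Cu couple has the higher reduction potential and acts as the cathode, so E°_cell = +0.34 − (-1.18) = 1.52 V.
Balancing electrons gives n = 2; the reaction quotient is Q = [Mn²⁺]/[Cu²⁺] = 0.250.
E = E° − (RT/nF) ln Q = 1.52 − (8.314×283)/(2×96500) × (-1.386) = 1.520 + 0.017 = 1.537 V.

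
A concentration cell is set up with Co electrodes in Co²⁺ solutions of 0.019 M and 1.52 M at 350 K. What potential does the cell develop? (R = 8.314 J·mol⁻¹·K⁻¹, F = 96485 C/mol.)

0.066 V

Both half-cells are Co²⁺/Co, so E°_cell = 0. The concentrated side is the cathode; the cell reaction moves Co²⁺ from high to low concentration with n = 2.
Q = [Co²⁺]_dilute/[Co²⁺]_conc = 0.019/1.52 = 0.0125.
E = 0 − (RT/nF) ln Q = −((8.314×350)/(2×96485))(-4.382) = 0.0661 V.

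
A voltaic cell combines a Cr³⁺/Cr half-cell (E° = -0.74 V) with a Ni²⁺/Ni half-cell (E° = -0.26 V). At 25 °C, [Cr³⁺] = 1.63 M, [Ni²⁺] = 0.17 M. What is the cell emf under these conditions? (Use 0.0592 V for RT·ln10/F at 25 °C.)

0.453 V

The Ni²⁺/Ni couple has the higher reduction potential and acts as the cathode, so E°_cell = -0.26 − (-0.74) = 0.48 V.
Balancing electrons gives n = 6; the reaction quotient is Q = [Cr³⁺]^2/[Ni²⁺]^3 = 541.
At 25 °C, E = E° − (0.0592/n) log Q = 0.48 − (0.0592/6)(2.733) = 0.480 − 0.027 = 0.453 V.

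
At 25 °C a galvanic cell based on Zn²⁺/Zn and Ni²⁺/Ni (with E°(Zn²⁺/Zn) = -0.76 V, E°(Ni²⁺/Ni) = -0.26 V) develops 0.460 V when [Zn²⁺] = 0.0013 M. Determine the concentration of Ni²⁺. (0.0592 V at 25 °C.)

5.8 × 10^-5 M

From the Nernst equation, log Q = n(E° − E)/0.0592 = 2(0.50 − 0.460)/0.0592 = 1.351, so Q = 22.5.
With Q = [Zn²⁺]/[Ni²⁺] and the known concentrations, [Ni²⁺] in the denominator gives [Ni²⁺] = 5.8 × 10^-5 M.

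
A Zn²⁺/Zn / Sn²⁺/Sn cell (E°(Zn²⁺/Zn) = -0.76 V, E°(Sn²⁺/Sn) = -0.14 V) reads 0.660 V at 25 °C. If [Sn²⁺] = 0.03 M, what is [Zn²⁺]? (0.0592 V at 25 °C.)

From the Nernst equation, log Q = n(E° − E)/0.0592 = 2(0.62 − 0.660)/0.0592 = -1.351, so Q = 0.0445.
With Q = [Zn²⁺]/[Sn²⁺] and the known concentrations, [Zn²⁺] in the numerator gives [Zn²⁺] = 0.0013 M.

0.0013 M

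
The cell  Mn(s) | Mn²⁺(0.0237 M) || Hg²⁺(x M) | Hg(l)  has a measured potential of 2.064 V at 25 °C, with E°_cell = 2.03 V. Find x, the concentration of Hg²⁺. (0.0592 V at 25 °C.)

From the Nernst equation, log Q = n(E° − E)/0.0592 = 2(2.03 − 2.064)/0.0592 = -1.149, so Q = 0.0710.
With Q = [Mn²⁺]/[Hg²⁺] and the known concentrations, [Hg²⁺] in the denominator gives [Hg²⁺] = 0.33 M.

0.33 M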